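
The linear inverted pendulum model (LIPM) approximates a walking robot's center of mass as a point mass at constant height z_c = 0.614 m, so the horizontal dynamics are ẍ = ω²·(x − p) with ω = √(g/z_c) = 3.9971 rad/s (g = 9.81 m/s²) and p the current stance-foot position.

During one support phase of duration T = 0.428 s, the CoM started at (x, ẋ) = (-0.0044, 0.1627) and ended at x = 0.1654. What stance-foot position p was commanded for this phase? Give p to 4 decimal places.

ωT = 3.9971·0.428 = 1.710759; cosh(ωT) = 2.856944, sinh(ωT) = 2.676215
x(T) = p + (x₀−p)·cosh(ωT) + (ẋ₀/ω)·sinh(ωT) ⇒ p·(1 − cosh) = x(T) − x₀·cosh − (ẋ₀/ω)·sinh
numerator   = 0.1654 − (-0.0044)·2.856944 − (0.1627/3.9971)·2.676215 = 0.069037
denominator = 1 − 2.856944 = -1.856944
p = 0.069037 / -1.856944 = -0.0372

p = -0.0372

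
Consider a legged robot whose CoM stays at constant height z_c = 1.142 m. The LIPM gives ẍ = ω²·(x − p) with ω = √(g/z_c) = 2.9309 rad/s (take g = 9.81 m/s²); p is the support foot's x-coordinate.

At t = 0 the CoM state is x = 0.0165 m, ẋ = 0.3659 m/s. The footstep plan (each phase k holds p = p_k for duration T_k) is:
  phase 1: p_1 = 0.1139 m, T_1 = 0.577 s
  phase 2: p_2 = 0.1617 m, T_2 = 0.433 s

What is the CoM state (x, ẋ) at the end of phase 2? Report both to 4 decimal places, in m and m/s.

phase 1: p=0.1139, T=0.577, ωT=1.691129, cosh=2.804958, sinh=2.620647; start (x,ẋ)=(0.016500, 0.365900) → end (x,ẋ)=(0.167864, 0.278219)
phase 2: p=0.1617, T=0.433, ωT=1.269080, cosh=1.919334, sinh=1.638243; start (x,ẋ)=(0.167864, 0.278219) → end (x,ẋ)=(0.329044, 0.563594)

x = 0.3290, ẋ = 0.5636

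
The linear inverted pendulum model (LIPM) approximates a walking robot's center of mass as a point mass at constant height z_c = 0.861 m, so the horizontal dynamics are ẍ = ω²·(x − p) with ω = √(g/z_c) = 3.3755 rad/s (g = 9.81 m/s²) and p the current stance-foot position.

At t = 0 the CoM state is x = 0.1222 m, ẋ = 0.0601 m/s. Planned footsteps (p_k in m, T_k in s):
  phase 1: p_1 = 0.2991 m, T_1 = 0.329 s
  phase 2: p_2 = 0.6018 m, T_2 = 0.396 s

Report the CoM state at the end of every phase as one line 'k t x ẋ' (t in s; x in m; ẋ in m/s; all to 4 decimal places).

1 0.3290 0.0255 -0.7070
2 0.7250 -0.9418 -4.8850

phase 1: p=0.2991, T=0.329, ωT=1.110540, cosh=1.682689, sinh=1.353307; start (x,ẋ)=(0.122200, 0.060100) → end (x,ẋ)=(0.025528, -0.706965)
phase 2: p=0.6018, T=0.396, ωT=1.336698, cosh=2.034583, sinh=1.771871; start (x,ẋ)=(0.025528, -0.706965) → end (x,ẋ)=(-0.941775, -4.885036)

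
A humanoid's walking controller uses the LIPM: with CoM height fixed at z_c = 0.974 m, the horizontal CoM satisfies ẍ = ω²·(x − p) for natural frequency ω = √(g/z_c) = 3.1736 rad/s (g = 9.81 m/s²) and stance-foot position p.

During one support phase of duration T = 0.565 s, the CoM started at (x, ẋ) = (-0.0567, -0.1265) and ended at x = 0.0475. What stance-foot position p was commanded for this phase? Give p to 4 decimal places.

ωT = 3.1736·0.565 = 1.793084; cosh(ωT) = 3.087199, sinh(ωT) = 2.920753
x(T) = p + (x₀−p)·cosh(ωT) + (ẋ₀/ω)·sinh(ωT) ⇒ p·(1 − cosh) = x(T) − x₀·cosh − (ẋ₀/ω)·sinh
numerator   = 0.0475 − (-0.0567)·3.087199 − (-0.1265/3.1736)·2.920753 = 0.338966
denominator = 1 − 3.087199 = -2.087199
p = 0.338966 / -2.087199 = -0.1624

p = -0.1624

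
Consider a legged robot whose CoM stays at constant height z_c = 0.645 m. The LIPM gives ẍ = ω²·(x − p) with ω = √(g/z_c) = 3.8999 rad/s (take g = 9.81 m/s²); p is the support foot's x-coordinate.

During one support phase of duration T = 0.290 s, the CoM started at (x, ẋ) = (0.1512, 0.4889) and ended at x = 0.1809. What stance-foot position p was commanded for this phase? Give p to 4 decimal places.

ωT = 3.8999·0.290 = 1.130971; cosh(ωT) = 1.710692, sinh(ωT) = 1.387972
x(T) = p + (x₀−p)·cosh(ωT) + (ẋ₀/ω)·sinh(ωT) ⇒ p·(1 − cosh) = x(T) − x₀·cosh − (ẋ₀/ω)·sinh
numerator   = 0.1809 − (0.1512)·1.710692 − (0.4889/3.8999)·1.387972 = -0.251756
denominator = 1 − 1.710692 = -0.710692
p = -0.251756 / -0.710692 = 0.3542

p = 0.3542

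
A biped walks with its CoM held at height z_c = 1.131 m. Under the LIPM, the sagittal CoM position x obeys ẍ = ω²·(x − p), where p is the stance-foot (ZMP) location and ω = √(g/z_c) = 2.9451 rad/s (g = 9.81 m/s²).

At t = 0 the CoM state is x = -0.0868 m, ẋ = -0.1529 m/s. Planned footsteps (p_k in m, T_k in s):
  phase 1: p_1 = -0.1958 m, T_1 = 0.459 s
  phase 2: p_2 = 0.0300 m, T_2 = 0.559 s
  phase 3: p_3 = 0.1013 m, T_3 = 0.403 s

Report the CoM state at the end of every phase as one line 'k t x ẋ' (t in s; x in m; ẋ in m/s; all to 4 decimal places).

1 0.4590 -0.0647 0.2635
2 1.0180 -0.0013 0.0125
3 1.4210 -0.0761 -0.4264

phase 1: p=-0.1958, T=0.459, ωT=1.351801, cosh=2.061576, sinh=1.802802; start (x,ẋ)=(-0.086800, -0.152900) → end (x,ẋ)=(-0.064684, 0.263513)
phase 2: p=0.0300, T=0.559, ωT=1.646311, cosh=2.690283, sinh=2.497523; start (x,ẋ)=(-0.064684, 0.263513) → end (x,ẋ)=(-0.001260, 0.012483)
phase 3: p=0.1013, T=0.403, ωT=1.186875, cosh=1.791000, sinh=1.485826; start (x,ẋ)=(-0.001260, 0.012483) → end (x,ẋ)=(-0.076087, -0.426437)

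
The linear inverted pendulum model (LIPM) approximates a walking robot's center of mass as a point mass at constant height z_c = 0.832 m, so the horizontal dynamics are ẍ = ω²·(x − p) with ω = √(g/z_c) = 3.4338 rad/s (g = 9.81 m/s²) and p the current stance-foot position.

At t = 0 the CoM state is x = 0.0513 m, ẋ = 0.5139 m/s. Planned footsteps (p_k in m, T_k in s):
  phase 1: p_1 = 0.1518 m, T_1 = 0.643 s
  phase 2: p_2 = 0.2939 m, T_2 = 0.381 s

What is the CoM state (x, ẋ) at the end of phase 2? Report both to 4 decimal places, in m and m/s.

phase 1: p=0.1518, T=0.643, ωT=2.207933, cosh=4.603412, sinh=4.493485; start (x,ẋ)=(0.051300, 0.513900) → end (x,ẋ)=(0.361649, 0.815006)
phase 2: p=0.2939, T=0.381, ωT=1.308278, cosh=1.985041, sinh=1.714756; start (x,ẋ)=(0.361649, 0.815006) → end (x,ẋ)=(0.835378, 2.016733)

x = 0.8354, ẋ = 2.0167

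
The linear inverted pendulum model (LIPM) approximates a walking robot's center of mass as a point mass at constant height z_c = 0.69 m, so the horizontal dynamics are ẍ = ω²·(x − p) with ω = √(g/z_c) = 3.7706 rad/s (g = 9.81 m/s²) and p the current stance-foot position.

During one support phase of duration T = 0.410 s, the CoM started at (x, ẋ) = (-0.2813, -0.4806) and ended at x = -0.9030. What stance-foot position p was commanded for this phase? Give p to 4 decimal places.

p = -0.0499

ωT = 3.7706·0.410 = 1.545946; cosh(ωT) = 2.452759, sinh(ωT) = 2.239649
x(T) = p + (x₀−p)·cosh(ωT) + (ẋ₀/ω)·sinh(ωT) ⇒ p·(1 − cosh) = x(T) − x₀·cosh − (ẋ₀/ω)·sinh
numerator   = -0.9030 − (-0.2813)·2.452759 − (-0.4806/3.7706)·2.239649 = 0.072426
denominator = 1 − 2.452759 = -1.452759
p = 0.072426 / -1.452759 = -0.0499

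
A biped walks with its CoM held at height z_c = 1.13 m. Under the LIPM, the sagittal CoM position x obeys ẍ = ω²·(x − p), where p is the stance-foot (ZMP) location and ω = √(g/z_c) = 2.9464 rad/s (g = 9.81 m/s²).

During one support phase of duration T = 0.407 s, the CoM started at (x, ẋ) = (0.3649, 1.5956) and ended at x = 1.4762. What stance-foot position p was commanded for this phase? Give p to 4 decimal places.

p = 0.0009

ωT = 2.9464·0.407 = 1.199185; cosh(ωT) = 1.809426, sinh(ωT) = 1.507986
x(T) = p + (x₀−p)·cosh(ωT) + (ẋ₀/ω)·sinh(ωT) ⇒ p·(1 − cosh) = x(T) − x₀·cosh − (ẋ₀/ω)·sinh
numerator   = 1.4762 − (0.3649)·1.809426 − (1.5956/2.9464)·1.507986 = -0.000697
denominator = 1 − 1.809426 = -0.809426
p = -0.000697 / -0.809426 = 0.0009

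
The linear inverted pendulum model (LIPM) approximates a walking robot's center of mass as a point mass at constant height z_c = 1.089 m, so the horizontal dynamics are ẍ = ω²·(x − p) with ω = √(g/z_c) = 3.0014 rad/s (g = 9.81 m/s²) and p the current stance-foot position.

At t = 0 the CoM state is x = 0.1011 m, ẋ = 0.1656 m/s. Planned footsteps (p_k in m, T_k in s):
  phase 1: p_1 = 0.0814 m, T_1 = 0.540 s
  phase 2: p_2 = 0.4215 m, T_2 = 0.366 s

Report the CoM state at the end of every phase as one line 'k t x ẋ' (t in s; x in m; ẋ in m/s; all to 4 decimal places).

1 0.5400 0.2672 0.5787
2 0.9060 0.4214 0.3471

phase 1: p=0.0814, T=0.540, ωT=1.620756, cosh=2.627331, sinh=2.429581; start (x,ẋ)=(0.101100, 0.165600) → end (x,ẋ)=(0.267209, 0.578741)
phase 2: p=0.4215, T=0.366, ωT=1.098512, cosh=1.666533, sinh=1.333167; start (x,ẋ)=(0.267209, 0.578741) → end (x,ẋ)=(0.421435, 0.347116)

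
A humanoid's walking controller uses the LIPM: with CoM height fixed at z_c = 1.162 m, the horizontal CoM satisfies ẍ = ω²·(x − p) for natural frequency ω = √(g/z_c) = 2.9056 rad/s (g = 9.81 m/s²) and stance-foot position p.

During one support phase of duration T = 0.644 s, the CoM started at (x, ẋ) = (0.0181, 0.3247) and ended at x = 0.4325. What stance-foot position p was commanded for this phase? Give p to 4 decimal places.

ωT = 2.9056·0.644 = 1.871206; cosh(ωT) = 3.325033, sinh(ωT) = 3.171095
x(T) = p + (x₀−p)·cosh(ωT) + (ẋ₀/ω)·sinh(ωT) ⇒ p·(1 − cosh) = x(T) − x₀·cosh − (ẋ₀/ω)·sinh
numerator   = 0.4325 − (0.0181)·3.325033 − (0.3247/2.9056)·3.171095 = 0.017948
denominator = 1 − 3.325033 = -2.325033
p = 0.017948 / -2.325033 = -0.0077

p = -0.0077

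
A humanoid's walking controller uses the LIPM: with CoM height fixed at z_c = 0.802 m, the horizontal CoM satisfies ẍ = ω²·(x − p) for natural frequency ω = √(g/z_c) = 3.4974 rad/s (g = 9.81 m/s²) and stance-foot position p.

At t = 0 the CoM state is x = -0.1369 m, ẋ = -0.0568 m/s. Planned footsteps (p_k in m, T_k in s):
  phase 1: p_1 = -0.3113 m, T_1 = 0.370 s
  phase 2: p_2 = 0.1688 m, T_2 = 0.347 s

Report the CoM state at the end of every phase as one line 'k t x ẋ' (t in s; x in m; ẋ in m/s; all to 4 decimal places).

phase 1: p=-0.3113, T=0.370, ωT=1.294038, cosh=1.960823, sinh=1.686662; start (x,ẋ)=(-0.136900, -0.056800) → end (x,ẋ)=(0.003275, 0.917399)
phase 2: p=0.1688, T=0.347, ωT=1.213598, cosh=1.831349, sinh=1.534223; start (x,ẋ)=(0.003275, 0.917399) → end (x,ẋ)=(0.268106, 0.791906)

1 0.3700 0.0033 0.9174
2 0.7170 0.2681 0.7919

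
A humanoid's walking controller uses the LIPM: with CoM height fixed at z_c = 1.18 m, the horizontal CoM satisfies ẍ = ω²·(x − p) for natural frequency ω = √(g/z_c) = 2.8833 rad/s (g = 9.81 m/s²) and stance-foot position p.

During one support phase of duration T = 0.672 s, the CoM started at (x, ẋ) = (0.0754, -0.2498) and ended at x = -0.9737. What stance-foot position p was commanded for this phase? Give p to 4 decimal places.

ωT = 2.8833·0.672 = 1.937578; cosh(ωT) = 3.542983, sinh(ωT) = 3.398931
x(T) = p + (x₀−p)·cosh(ωT) + (ẋ₀/ω)·sinh(ωT) ⇒ p·(1 − cosh) = x(T) − x₀·cosh − (ẋ₀/ω)·sinh
numerator   = -0.9737 − (0.0754)·3.542983 − (-0.2498/2.8833)·3.398931 = -0.946368
denominator = 1 − 3.542983 = -2.542983
p = -0.946368 / -2.542983 = 0.3721

p = 0.3721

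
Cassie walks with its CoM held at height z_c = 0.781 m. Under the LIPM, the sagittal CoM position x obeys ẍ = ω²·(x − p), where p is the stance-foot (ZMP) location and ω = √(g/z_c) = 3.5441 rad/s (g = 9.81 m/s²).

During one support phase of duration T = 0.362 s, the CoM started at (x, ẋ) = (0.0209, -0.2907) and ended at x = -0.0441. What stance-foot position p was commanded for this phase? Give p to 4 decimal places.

p = -0.0551

ωT = 3.5441·0.362 = 1.282964; cosh(ωT) = 1.942266, sinh(ωT) = 1.665051
x(T) = p + (x₀−p)·cosh(ωT) + (ẋ₀/ω)·sinh(ωT) ⇒ p·(1 − cosh) = x(T) − x₀·cosh − (ẋ₀/ω)·sinh
numerator   = -0.0441 − (0.0209)·1.942266 − (-0.2907/3.5441)·1.665051 = 0.051880
denominator = 1 − 1.942266 = -0.942266
p = 0.051880 / -0.942266 = -0.0551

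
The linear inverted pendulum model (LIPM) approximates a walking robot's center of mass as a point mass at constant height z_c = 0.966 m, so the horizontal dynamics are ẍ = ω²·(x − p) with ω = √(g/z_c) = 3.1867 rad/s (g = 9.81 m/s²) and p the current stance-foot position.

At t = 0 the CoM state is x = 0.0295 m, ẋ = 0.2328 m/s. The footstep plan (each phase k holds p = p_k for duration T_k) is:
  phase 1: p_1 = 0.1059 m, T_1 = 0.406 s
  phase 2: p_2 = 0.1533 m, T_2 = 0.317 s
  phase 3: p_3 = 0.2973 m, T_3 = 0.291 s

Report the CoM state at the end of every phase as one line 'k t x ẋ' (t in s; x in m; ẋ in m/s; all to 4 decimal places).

phase 1: p=0.1059, T=0.406, ωT=1.293800, cosh=1.960422, sinh=1.686196; start (x,ẋ)=(0.029500, 0.232800) → end (x,ẋ)=(0.079306, 0.045859)
phase 2: p=0.1533, T=0.317, ωT=1.010184, cosh=1.555129, sinh=1.190977; start (x,ẋ)=(0.079306, 0.045859) → end (x,ẋ)=(0.055369, -0.209511)
phase 3: p=0.2973, T=0.291, ωT=0.927330, cosh=1.461680, sinh=1.066071; start (x,ẋ)=(0.055369, -0.209511) → end (x,ẋ)=(-0.126414, -1.128136)

1 0.4060 0.0793 0.0459
2 0.7230 0.0554 -0.2095
3 1.0140 -0.1264 -1.1281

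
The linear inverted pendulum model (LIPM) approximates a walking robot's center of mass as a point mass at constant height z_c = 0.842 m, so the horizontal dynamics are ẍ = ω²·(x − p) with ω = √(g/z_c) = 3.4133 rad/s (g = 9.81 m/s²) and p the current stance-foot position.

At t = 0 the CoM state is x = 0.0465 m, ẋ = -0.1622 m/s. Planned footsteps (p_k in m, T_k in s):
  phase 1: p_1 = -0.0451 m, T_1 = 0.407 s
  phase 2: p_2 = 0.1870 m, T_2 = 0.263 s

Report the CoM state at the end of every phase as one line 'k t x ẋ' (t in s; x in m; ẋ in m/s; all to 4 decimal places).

phase 1: p=-0.0451, T=0.407, ωT=1.389213, cosh=2.130482, sinh=1.881210; start (x,ẋ)=(0.046500, -0.162200) → end (x,ẋ)=(0.060657, 0.242612)
phase 2: p=0.1870, T=0.263, ωT=0.897698, cosh=1.430727, sinh=1.023220; start (x,ẋ)=(0.060657, 0.242612) → end (x,ẋ)=(0.078967, -0.094149)

1 0.4070 0.0607 0.2426
2 0.6700 0.0790 -0.0941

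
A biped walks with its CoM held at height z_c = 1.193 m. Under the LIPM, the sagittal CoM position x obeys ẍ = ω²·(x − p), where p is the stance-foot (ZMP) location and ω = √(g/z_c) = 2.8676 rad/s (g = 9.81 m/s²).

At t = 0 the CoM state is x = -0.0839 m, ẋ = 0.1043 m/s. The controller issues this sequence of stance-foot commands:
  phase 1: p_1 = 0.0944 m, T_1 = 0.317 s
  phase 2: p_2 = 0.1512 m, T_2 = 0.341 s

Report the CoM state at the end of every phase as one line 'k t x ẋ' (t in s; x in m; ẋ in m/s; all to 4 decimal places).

1 0.3170 -0.1250 -0.3810
2 0.6580 -0.4195 -1.4821

phase 1: p=0.0944, T=0.317, ωT=0.909029, cosh=1.442414, sinh=1.039498; start (x,ẋ)=(-0.083900, 0.104300) → end (x,ẋ)=(-0.124974, -0.381045)
phase 2: p=0.1512, T=0.341, ωT=0.977852, cosh=1.517428, sinh=1.141310; start (x,ẋ)=(-0.124974, -0.381045) → end (x,ẋ)=(-0.419530, -1.482075)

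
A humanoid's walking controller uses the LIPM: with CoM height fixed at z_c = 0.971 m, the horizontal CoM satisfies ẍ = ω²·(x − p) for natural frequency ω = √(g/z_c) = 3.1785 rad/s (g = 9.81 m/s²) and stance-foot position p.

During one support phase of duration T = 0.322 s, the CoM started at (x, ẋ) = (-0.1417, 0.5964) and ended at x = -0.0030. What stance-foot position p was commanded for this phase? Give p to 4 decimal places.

ωT = 3.1785·0.322 = 1.023477; cosh(ωT) = 1.571099, sinh(ωT) = 1.211755
x(T) = p + (x₀−p)·cosh(ωT) + (ẋ₀/ω)·sinh(ωT) ⇒ p·(1 − cosh) = x(T) − x₀·cosh − (ẋ₀/ω)·sinh
numerator   = -0.0030 − (-0.1417)·1.571099 − (0.5964/3.1785)·1.211755 = -0.007744
denominator = 1 − 1.571099 = -0.571099
p = -0.007744 / -0.571099 = 0.0136

p = 0.0136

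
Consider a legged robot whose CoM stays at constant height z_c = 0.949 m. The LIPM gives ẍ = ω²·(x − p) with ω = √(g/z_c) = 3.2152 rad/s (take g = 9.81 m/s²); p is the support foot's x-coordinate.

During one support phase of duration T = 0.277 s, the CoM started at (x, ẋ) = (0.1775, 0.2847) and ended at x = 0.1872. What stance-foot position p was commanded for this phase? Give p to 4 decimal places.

ωT = 3.2152·0.277 = 0.890610; cosh(ωT) = 1.423511, sinh(ωT) = 1.013106
x(T) = p + (x₀−p)·cosh(ωT) + (ẋ₀/ω)·sinh(ωT) ⇒ p·(1 − cosh) = x(T) − x₀·cosh − (ẋ₀/ω)·sinh
numerator   = 0.1872 − (0.1775)·1.423511 − (0.2847/3.2152)·1.013106 = -0.155182
denominator = 1 − 1.423511 = -0.423511
p = -0.155182 / -0.423511 = 0.3664

p = 0.3664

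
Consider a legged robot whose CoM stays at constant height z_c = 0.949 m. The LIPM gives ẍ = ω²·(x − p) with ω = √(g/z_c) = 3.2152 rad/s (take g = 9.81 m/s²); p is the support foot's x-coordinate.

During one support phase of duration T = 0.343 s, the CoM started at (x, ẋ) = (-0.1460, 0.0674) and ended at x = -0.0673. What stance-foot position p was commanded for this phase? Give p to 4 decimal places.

ωT = 3.2152·0.343 = 1.102814; cosh(ωT) = 1.672283, sinh(ωT) = 1.340347
x(T) = p + (x₀−p)·cosh(ωT) + (ẋ₀/ω)·sinh(ωT) ⇒ p·(1 − cosh) = x(T) − x₀·cosh − (ẋ₀/ω)·sinh
numerator   = -0.0673 − (-0.1460)·1.672283 − (0.0674/3.2152)·1.340347 = 0.148756
denominator = 1 − 1.672283 = -0.672283
p = 0.148756 / -0.672283 = -0.2213

p = -0.2213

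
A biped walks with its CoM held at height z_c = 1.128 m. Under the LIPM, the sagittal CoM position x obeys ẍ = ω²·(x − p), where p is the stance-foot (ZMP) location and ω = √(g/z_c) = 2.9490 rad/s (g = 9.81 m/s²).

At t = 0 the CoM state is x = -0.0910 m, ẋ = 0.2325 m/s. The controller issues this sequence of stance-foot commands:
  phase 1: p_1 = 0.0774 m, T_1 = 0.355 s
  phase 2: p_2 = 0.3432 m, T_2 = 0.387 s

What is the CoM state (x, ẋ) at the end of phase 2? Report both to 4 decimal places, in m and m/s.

x = -0.5286, ẋ = -2.2387

phase 1: p=0.0774, T=0.355, ωT=1.046895, cosh=1.599909, sinh=1.248883; start (x,ẋ)=(-0.091000, 0.232500) → end (x,ẋ)=(-0.093562, -0.248231)
phase 2: p=0.3432, T=0.387, ωT=1.141263, cosh=1.725068, sinh=1.405652; start (x,ẋ)=(-0.093562, -0.248231) → end (x,ẋ)=(-0.528565, -2.238713)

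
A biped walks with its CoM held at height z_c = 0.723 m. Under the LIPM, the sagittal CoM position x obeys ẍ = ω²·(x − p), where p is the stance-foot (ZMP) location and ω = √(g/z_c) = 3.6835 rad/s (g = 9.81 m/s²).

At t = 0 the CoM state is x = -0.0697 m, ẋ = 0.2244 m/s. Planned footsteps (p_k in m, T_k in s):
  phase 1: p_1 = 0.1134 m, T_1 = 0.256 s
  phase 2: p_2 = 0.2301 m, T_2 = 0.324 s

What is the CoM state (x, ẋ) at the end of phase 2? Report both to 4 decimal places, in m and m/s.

phase 1: p=0.1134, T=0.256, ωT=0.942976, cosh=1.478539, sinh=1.089072; start (x,ẋ)=(-0.069700, 0.224400) → end (x,ẋ)=(-0.090974, -0.402739)
phase 2: p=0.2301, T=0.324, ωT=1.193454, cosh=1.800813, sinh=1.497641; start (x,ẋ)=(-0.090974, -0.402739) → end (x,ẋ)=(-0.511840, -2.496482)

x = -0.5118, ẋ = -2.4965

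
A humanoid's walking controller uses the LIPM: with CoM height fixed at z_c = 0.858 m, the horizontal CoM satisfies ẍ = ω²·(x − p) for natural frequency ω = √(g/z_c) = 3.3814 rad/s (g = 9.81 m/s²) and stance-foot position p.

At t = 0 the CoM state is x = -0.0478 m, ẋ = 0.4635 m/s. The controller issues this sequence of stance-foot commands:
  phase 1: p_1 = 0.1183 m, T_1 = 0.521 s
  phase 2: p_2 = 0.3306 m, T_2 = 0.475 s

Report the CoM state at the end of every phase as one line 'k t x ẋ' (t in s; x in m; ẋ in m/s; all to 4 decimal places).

1 0.5210 0.0078 -0.1977
2 0.9960 -0.6461 -3.1231

phase 1: p=0.1183, T=0.521, ωT=1.761709, cosh=2.997066, sinh=2.825315; start (x,ẋ)=(-0.047800, 0.463500) → end (x,ẋ)=(0.007763, -0.197700)
phase 2: p=0.3306, T=0.475, ωT=1.606165, cosh=2.592159, sinh=2.391503; start (x,ẋ)=(0.007763, -0.197700) → end (x,ẋ)=(-0.646069, -3.123133)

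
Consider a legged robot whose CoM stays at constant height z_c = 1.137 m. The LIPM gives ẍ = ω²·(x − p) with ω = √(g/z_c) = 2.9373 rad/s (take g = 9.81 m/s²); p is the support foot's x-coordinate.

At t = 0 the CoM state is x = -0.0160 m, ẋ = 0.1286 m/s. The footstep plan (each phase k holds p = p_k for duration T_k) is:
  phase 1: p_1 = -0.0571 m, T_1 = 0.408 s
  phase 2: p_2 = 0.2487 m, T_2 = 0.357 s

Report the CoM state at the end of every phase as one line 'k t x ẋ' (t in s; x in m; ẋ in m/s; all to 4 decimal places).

phase 1: p=-0.0571, T=0.408, ωT=1.198418, cosh=1.808270, sinh=1.506600; start (x,ẋ)=(-0.016000, 0.128600) → end (x,ẋ)=(0.083181, 0.414425)
phase 2: p=0.2487, T=0.357, ωT=1.048616, cosh=1.602061, sinh=1.251638; start (x,ẋ)=(0.083181, 0.414425) → end (x,ẋ)=(0.160123, 0.055415)

1 0.4080 0.0832 0.4144
2 0.7650 0.1601 0.0554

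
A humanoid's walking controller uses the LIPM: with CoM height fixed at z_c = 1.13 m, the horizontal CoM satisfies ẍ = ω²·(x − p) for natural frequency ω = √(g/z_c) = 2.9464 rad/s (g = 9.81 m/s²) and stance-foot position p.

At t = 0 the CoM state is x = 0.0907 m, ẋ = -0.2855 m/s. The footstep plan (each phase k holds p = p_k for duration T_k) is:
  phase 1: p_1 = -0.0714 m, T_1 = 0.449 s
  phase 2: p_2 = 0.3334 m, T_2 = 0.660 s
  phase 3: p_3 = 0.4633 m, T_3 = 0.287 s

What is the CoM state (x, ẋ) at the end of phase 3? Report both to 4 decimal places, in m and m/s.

x = -1.0290, ẋ = -4.1719

phase 1: p=-0.0714, T=0.449, ωT=1.322934, cosh=2.010386, sinh=1.744033; start (x,ẋ)=(0.090700, -0.285500) → end (x,ẋ)=(0.085490, 0.259005)
phase 2: p=0.3334, T=0.660, ωT=1.944624, cosh=3.567022, sinh=3.423981; start (x,ẋ)=(0.085490, 0.259005) → end (x,ẋ)=(-0.249912, -1.577139)
phase 3: p=0.4633, T=0.287, ωT=0.845617, cosh=1.379353, sinh=0.950061; start (x,ẋ)=(-0.249912, -1.577139) → end (x,ẋ)=(-1.029017, -4.171897)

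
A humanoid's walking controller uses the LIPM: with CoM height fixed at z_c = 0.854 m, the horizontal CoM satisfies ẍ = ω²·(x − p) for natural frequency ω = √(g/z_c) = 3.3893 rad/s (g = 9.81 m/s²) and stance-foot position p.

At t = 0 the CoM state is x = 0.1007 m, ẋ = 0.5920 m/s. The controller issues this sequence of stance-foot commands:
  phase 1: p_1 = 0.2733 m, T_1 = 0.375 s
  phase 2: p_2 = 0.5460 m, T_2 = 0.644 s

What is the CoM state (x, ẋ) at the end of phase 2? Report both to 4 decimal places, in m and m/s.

phase 1: p=0.2733, T=0.375, ωT=1.270987, cosh=1.922463, sinh=1.641908; start (x,ẋ)=(0.100700, 0.592000) → end (x,ẋ)=(0.228271, 0.177593)
phase 2: p=0.5460, T=0.644, ωT=2.182709, cosh=4.491520, sinh=4.378785; start (x,ẋ)=(0.228271, 0.177593) → end (x,ẋ)=(-0.651648, -3.917764)

x = -0.6516, ẋ = -3.9178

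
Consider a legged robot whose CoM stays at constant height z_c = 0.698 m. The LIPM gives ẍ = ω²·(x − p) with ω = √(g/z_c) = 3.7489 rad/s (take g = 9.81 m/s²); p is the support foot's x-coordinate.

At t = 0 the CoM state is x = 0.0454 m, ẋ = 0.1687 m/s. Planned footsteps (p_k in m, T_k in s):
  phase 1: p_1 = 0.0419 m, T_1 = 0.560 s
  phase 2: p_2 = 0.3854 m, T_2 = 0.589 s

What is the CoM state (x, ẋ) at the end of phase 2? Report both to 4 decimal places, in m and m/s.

phase 1: p=0.0419, T=0.560, ωT=2.099384, cosh=4.141836, sinh=4.019305; start (x,ẋ)=(0.045400, 0.168700) → end (x,ẋ)=(0.237265, 0.751466)
phase 2: p=0.3854, T=0.589, ωT=2.208102, cosh=4.604171, sinh=4.494262; start (x,ẋ)=(0.237265, 0.751466) → end (x,ẋ)=(0.604233, 0.964012)

x = 0.6042, ẋ = 0.9640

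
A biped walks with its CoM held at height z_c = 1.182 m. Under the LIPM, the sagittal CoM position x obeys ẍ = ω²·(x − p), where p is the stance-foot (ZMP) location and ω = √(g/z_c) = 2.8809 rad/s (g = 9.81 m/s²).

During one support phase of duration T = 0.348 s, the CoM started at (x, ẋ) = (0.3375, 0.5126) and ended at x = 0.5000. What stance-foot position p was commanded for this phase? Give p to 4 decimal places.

ωT = 2.8809·0.348 = 1.002553; cosh(ωT) = 1.546086, sinh(ωT) = 1.179145
x(T) = p + (x₀−p)·cosh(ωT) + (ẋ₀/ω)·sinh(ωT) ⇒ p·(1 − cosh) = x(T) − x₀·cosh − (ẋ₀/ω)·sinh
numerator   = 0.5000 − (0.3375)·1.546086 − (0.5126/2.8809)·1.179145 = -0.231610
denominator = 1 − 1.546086 = -0.546086
p = -0.231610 / -0.546086 = 0.4241

p = 0.4241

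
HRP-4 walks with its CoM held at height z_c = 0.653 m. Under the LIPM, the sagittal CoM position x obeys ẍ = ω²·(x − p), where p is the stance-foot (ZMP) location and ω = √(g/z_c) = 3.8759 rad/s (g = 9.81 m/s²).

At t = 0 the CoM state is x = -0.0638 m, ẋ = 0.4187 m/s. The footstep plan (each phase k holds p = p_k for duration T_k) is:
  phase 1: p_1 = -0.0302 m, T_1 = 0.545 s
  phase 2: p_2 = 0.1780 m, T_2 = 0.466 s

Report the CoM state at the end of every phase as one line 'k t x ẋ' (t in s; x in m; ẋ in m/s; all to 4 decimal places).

phase 1: p=-0.0302, T=0.545, ωT=2.112366, cosh=4.194364, sinh=4.073412; start (x,ẋ)=(-0.063800, 0.418700) → end (x,ẋ)=(0.268906, 1.225699)
phase 2: p=0.1780, T=0.466, ωT=1.806169, cosh=3.125684, sinh=2.961402; start (x,ẋ)=(0.268906, 1.225699) → end (x,ẋ)=(1.398645, 4.874573)

1 0.5450 0.2689 1.2257
2 1.0110 1.3986 4.8746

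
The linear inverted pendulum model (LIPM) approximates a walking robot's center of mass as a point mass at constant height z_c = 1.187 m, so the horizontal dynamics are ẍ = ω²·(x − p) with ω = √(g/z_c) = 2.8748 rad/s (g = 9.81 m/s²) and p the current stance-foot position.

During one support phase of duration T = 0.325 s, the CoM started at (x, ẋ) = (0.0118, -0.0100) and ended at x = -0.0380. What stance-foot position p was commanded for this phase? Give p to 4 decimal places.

ωT = 2.8748·0.325 = 0.934310; cosh(ωT) = 1.469157, sinh(ωT) = 1.076300
x(T) = p + (x₀−p)·cosh(ωT) + (ẋ₀/ω)·sinh(ωT) ⇒ p·(1 − cosh) = x(T) − x₀·cosh − (ẋ₀/ω)·sinh
numerator   = -0.0380 − (0.0118)·1.469157 − (-0.0100/2.8748)·1.076300 = -0.051592
denominator = 1 − 1.469157 = -0.469157
p = -0.051592 / -0.469157 = 0.1100

p = 0.1100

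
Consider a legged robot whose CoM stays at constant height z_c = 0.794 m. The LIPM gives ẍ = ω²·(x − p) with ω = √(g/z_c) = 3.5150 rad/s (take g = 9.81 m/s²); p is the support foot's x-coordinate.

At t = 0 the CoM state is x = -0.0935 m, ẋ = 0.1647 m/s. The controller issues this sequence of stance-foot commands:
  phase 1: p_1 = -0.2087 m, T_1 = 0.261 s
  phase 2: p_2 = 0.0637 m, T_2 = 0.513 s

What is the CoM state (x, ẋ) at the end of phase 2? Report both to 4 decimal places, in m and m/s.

phase 1: p=-0.2087, T=0.261, ωT=0.917415, cosh=1.451181, sinh=1.051631; start (x,ẋ)=(-0.093500, 0.164700) → end (x,ẋ)=(0.007752, 0.664844)
phase 2: p=0.0637, T=0.513, ωT=1.803195, cosh=3.116889, sinh=2.952118; start (x,ẋ)=(0.007752, 0.664844) → end (x,ẋ)=(0.447693, 1.491687)

x = 0.4477, ẋ = 1.4917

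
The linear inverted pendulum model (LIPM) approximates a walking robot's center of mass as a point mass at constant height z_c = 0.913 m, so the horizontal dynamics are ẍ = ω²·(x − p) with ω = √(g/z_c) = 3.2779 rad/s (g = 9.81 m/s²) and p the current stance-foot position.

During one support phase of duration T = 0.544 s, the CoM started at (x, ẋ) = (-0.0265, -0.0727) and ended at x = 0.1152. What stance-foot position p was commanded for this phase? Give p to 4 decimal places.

p = -0.1265

ωT = 3.2779·0.544 = 1.783178; cosh(ωT) = 3.058416, sinh(ωT) = 2.890313
x(T) = p + (x₀−p)·cosh(ωT) + (ẋ₀/ω)·sinh(ωT) ⇒ p·(1 − cosh) = x(T) − x₀·cosh − (ẋ₀/ω)·sinh
numerator   = 0.1152 − (-0.0265)·3.058416 − (-0.0727/3.2779)·2.890313 = 0.260352
denominator = 1 − 3.058416 = -2.058416
p = 0.260352 / -2.058416 = -0.1265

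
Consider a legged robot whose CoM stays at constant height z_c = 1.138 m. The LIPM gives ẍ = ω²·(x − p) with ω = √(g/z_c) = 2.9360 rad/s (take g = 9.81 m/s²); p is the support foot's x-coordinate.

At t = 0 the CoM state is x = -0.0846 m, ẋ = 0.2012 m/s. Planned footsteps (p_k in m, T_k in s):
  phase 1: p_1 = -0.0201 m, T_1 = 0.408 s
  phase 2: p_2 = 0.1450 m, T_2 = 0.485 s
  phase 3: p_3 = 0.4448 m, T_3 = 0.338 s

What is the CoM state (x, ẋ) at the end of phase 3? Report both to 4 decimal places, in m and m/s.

phase 1: p=-0.0201, T=0.408, ωT=1.197888, cosh=1.807472, sinh=1.505641; start (x,ẋ)=(-0.084600, 0.201200) → end (x,ẋ)=(-0.033502, 0.078537)
phase 2: p=0.1450, T=0.485, ωT=1.423960, cosh=2.197147, sinh=1.956389; start (x,ẋ)=(-0.033502, 0.078537) → end (x,ẋ)=(-0.194863, -0.852753)
phase 3: p=0.4448, T=0.338, ωT=0.992368, cosh=1.534156, sinh=1.163459; start (x,ẋ)=(-0.194863, -0.852753) → end (x,ẋ)=(-0.874467, -3.493291)

x = -0.8745, ẋ = -3.4933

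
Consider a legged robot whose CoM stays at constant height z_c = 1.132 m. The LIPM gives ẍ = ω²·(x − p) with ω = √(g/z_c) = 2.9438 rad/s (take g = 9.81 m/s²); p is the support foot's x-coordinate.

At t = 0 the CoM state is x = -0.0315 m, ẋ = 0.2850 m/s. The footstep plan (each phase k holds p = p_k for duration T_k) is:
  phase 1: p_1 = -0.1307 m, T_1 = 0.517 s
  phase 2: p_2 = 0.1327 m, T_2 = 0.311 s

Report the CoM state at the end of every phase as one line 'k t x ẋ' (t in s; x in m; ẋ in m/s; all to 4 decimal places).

phase 1: p=-0.1307, T=0.517, ωT=1.521945, cosh=2.399706, sinh=2.181419; start (x,ẋ)=(-0.031500, 0.285000) → end (x,ẋ)=(0.318542, 1.320945)
phase 2: p=0.1327, T=0.311, ωT=0.915522, cosh=1.449193, sinh=1.048885; start (x,ẋ)=(0.318542, 1.320945) → end (x,ẋ)=(0.872678, 2.488130)

1 0.5170 0.3185 1.3209
2 0.8280 0.8727 2.4881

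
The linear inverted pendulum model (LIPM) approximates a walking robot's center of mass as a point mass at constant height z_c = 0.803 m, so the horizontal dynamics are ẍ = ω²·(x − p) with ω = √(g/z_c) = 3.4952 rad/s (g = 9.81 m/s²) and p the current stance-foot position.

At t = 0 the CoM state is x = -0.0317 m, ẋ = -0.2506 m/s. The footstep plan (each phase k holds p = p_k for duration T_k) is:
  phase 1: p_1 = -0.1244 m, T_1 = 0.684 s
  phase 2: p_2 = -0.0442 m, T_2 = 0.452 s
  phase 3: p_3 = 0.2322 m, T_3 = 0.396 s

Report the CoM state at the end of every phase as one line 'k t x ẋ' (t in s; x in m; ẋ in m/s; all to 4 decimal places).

1 0.6840 -0.0022 0.3745
2 1.1360 0.3111 1.2888
3 1.5320 1.0893 3.2494

phase 1: p=-0.1244, T=0.684, ωT=2.390717, cosh=5.506442, sinh=5.414878; start (x,ẋ)=(-0.031700, -0.250600) → end (x,ẋ)=(-0.002191, 0.374533)
phase 2: p=-0.0442, T=0.452, ωT=1.579830, cosh=2.530071, sinh=2.324061; start (x,ẋ)=(-0.002191, 0.374533) → end (x,ẋ)=(0.311125, 1.288841)
phase 3: p=0.2322, T=0.396, ωT=1.384099, cosh=2.120889, sinh=1.870340; start (x,ẋ)=(0.311125, 1.288841) → end (x,ẋ)=(1.089272, 3.249441)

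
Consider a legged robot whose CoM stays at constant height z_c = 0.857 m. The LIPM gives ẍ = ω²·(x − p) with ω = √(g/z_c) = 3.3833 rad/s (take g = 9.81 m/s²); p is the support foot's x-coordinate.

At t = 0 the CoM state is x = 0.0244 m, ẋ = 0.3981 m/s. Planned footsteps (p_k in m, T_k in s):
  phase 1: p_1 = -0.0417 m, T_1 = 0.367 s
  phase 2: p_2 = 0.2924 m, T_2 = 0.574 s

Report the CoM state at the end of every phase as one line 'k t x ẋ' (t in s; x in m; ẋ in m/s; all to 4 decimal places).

1 0.3670 0.2689 1.1012
2 0.9410 1.3202 3.6468

phase 1: p=-0.0417, T=0.367, ωT=1.241671, cosh=1.875147, sinh=1.586246; start (x,ẋ)=(0.024400, 0.398100) → end (x,ẋ)=(0.268895, 1.101238)
phase 2: p=0.2924, T=0.574, ωT=1.942014, cosh=3.558098, sinh=3.414683; start (x,ẋ)=(0.268895, 1.101238) → end (x,ẋ)=(1.320219, 3.646759)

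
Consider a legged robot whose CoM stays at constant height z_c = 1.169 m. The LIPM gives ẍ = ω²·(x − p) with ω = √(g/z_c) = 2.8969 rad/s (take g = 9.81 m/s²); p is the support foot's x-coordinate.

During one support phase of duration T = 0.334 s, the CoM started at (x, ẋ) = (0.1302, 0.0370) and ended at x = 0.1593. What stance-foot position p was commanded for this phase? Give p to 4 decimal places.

ωT = 2.8969·0.334 = 0.967565; cosh(ωT) = 1.505768, sinh(ωT) = 1.125760
x(T) = p + (x₀−p)·cosh(ωT) + (ẋ₀/ω)·sinh(ωT) ⇒ p·(1 − cosh) = x(T) − x₀·cosh − (ẋ₀/ω)·sinh
numerator   = 0.1593 − (0.1302)·1.505768 − (0.0370/2.8969)·1.125760 = -0.051129
denominator = 1 − 1.505768 = -0.505768
p = -0.051129 / -0.505768 = 0.1011

p = 0.1011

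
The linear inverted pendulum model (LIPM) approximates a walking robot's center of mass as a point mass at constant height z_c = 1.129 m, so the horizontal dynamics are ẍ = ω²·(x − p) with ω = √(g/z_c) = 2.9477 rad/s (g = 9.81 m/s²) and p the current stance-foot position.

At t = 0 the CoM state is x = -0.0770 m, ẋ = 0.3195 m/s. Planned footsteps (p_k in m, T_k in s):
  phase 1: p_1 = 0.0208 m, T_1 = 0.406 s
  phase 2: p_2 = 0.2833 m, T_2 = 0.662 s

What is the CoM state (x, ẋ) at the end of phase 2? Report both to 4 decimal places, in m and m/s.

x = -0.5402, ẋ = -2.2915

phase 1: p=0.0208, T=0.406, ωT=1.196766, cosh=1.805784, sinh=1.503614; start (x,ẋ)=(-0.077000, 0.319500) → end (x,ẋ)=(0.007170, 0.143478)
phase 2: p=0.2833, T=0.662, ωT=1.951377, cosh=3.590227, sinh=3.448149; start (x,ẋ)=(0.007170, 0.143478) → end (x,ẋ)=(-0.540230, -2.291490)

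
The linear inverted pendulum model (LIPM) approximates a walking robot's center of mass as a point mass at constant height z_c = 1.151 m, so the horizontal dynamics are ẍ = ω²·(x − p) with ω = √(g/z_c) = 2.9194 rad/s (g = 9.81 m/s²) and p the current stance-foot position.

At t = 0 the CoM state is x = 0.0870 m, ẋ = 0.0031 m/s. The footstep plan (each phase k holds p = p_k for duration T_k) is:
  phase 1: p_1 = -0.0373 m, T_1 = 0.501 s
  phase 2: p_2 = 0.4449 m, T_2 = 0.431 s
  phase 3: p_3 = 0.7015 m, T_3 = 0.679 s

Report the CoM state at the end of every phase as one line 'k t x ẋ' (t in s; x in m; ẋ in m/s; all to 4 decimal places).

1 0.5010 0.2476 0.7483
2 0.9320 0.4843 0.4913
3 1.6110 0.4975 -0.4406

phase 1: p=-0.0373, T=0.501, ωT=1.462619, cosh=2.274441, sinh=2.042812; start (x,ẋ)=(0.087000, 0.003100) → end (x,ẋ)=(0.247582, 0.748349)
phase 2: p=0.4449, T=0.431, ωT=1.258261, cosh=1.901723, sinh=1.617575; start (x,ẋ)=(0.247582, 0.748349) → end (x,ẋ)=(0.484300, 0.491350)
phase 3: p=0.7015, T=0.679, ωT=1.982273, cosh=3.698489, sinh=3.560733; start (x,ẋ)=(0.484300, 0.491350) → end (x,ẋ)=(0.497478, -0.440586)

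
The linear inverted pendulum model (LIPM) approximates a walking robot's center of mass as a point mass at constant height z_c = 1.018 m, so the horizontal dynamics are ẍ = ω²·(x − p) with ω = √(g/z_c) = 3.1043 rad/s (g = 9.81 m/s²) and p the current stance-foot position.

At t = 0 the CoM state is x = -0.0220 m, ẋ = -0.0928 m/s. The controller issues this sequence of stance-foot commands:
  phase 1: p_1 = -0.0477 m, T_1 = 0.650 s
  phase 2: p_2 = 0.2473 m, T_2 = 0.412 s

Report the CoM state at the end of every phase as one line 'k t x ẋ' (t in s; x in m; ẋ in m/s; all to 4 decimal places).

1 0.6500 -0.0598 -0.0604
2 1.0620 -0.3794 -1.6968

phase 1: p=-0.0477, T=0.650, ωT=2.017795, cosh=3.827335, sinh=3.694386; start (x,ẋ)=(-0.022000, -0.092800) → end (x,ẋ)=(-0.059778, -0.060437)
phase 2: p=0.2473, T=0.412, ωT=1.278972, cosh=1.935633, sinh=1.657310; start (x,ẋ)=(-0.059778, -0.060437) → end (x,ẋ)=(-0.379355, -1.696832)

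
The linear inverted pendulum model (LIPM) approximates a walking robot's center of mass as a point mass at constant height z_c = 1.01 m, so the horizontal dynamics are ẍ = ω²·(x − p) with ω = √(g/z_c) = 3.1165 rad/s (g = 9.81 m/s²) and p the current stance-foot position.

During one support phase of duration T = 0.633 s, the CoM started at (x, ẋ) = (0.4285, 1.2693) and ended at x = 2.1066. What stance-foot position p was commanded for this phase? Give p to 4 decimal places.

p = 0.3376

ωT = 3.1165·0.633 = 1.972744; cosh(ωT) = 3.664729, sinh(ωT) = 3.525654
x(T) = p + (x₀−p)·cosh(ωT) + (ẋ₀/ω)·sinh(ωT) ⇒ p·(1 − cosh) = x(T) − x₀·cosh − (ẋ₀/ω)·sinh
numerator   = 2.1066 − (0.4285)·3.664729 − (1.2693/3.1165)·3.525654 = -0.899678
denominator = 1 − 3.664729 = -2.664729
p = -0.899678 / -2.664729 = 0.3376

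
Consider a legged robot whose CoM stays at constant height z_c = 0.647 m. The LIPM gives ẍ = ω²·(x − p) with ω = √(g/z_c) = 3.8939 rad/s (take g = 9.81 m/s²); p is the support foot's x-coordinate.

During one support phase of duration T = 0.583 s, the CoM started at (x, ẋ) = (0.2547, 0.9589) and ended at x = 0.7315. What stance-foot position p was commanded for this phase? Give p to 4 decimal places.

p = 0.4352

ωT = 3.8939·0.583 = 2.270144; cosh(ωT) = 4.892045, sinh(ωT) = 4.788747
x(T) = p + (x₀−p)·cosh(ωT) + (ẋ₀/ω)·sinh(ωT) ⇒ p·(1 − cosh) = x(T) − x₀·cosh − (ẋ₀/ω)·sinh
numerator   = 0.7315 − (0.2547)·4.892045 − (0.9589/3.8939)·4.788747 = -1.693766
denominator = 1 − 4.892045 = -3.892045
p = -1.693766 / -3.892045 = 0.4352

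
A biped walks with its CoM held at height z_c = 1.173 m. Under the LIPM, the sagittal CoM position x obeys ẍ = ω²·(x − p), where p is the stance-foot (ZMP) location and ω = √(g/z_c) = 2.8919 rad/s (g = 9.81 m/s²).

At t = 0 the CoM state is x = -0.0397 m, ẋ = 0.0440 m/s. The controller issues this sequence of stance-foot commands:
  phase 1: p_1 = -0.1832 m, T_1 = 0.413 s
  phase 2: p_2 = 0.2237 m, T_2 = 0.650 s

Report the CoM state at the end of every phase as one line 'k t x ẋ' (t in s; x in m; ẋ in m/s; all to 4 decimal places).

1 0.4130 0.0982 0.7015
2 1.0630 0.5792 1.1904

phase 1: p=-0.1832, T=0.413, ωT=1.194355, cosh=1.802163, sinh=1.499264; start (x,ẋ)=(-0.039700, 0.044000) → end (x,ẋ)=(0.098222, 0.701471)
phase 2: p=0.2237, T=0.650, ωT=1.879735, cosh=3.352199, sinh=3.199569; start (x,ẋ)=(0.098222, 0.701471) → end (x,ẋ)=(0.579172, 1.190440)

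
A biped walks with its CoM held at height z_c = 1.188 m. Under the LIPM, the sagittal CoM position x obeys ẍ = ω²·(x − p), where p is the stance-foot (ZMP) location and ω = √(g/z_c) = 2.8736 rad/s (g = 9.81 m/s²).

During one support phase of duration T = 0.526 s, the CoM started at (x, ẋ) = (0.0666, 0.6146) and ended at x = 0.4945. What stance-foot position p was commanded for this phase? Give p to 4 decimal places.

ωT = 2.8736·0.526 = 1.511514; cosh(ωT) = 2.377082, sinh(ωT) = 2.156506
x(T) = p + (x₀−p)·cosh(ωT) + (ẋ₀/ω)·sinh(ωT) ⇒ p·(1 − cosh) = x(T) − x₀·cosh − (ẋ₀/ω)·sinh
numerator   = 0.4945 − (0.0666)·2.377082 − (0.6146/2.8736)·2.156506 = -0.125043
denominator = 1 − 2.377082 = -1.377082
p = -0.125043 / -1.377082 = 0.0908

p = 0.0908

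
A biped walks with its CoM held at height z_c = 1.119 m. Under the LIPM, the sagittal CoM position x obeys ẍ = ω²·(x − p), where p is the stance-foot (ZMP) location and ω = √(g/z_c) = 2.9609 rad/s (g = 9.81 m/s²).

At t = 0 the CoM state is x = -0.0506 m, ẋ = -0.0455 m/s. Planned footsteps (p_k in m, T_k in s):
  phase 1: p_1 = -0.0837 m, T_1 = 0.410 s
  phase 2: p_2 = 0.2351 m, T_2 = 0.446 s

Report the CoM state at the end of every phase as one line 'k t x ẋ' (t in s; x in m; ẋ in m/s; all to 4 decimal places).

phase 1: p=-0.0837, T=0.410, ωT=1.213969, cosh=1.831919, sinh=1.534903; start (x,ẋ)=(-0.050600, -0.045500) → end (x,ẋ)=(-0.046650, 0.067077)
phase 2: p=0.2351, T=0.446, ωT=1.320561, cosh=2.006254, sinh=1.739269; start (x,ẋ)=(-0.046650, 0.067077) → end (x,ẋ)=(-0.290761, -1.316384)

1 0.4100 -0.0467 0.0671
2 0.8560 -0.2908 -1.3164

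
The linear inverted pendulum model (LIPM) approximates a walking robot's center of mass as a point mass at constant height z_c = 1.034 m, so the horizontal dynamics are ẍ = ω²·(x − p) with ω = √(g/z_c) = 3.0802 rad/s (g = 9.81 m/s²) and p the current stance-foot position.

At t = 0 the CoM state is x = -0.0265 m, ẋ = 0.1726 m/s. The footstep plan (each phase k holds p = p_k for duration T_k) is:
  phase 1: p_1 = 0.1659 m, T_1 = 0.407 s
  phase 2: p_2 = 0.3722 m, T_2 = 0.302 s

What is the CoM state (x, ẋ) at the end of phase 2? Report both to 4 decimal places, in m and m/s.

phase 1: p=0.1659, T=0.407, ωT=1.253641, cosh=1.894270, sinh=1.608806; start (x,ẋ)=(-0.026500, 0.172600) → end (x,ẋ)=(-0.108408, -0.626477)
phase 2: p=0.3722, T=0.302, ωT=0.930220, cosh=1.464767, sinh=1.070301; start (x,ẋ)=(-0.108408, -0.626477) → end (x,ẋ)=(-0.549465, -2.502080)

x = -0.5495, ẋ = -2.5021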